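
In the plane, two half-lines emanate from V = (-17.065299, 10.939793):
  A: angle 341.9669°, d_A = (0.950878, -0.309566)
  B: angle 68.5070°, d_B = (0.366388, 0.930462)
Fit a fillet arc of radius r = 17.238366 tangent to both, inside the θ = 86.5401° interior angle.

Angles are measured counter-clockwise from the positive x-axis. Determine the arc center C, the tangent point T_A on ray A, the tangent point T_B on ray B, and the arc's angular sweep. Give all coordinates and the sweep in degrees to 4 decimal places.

center=(5.6837,21.6626) T_A=(0.3473,5.2710) T_B=(-10.3560,27.9785) sweep=93.4599

bisector direction at 25.2369° = (0.904552,0.426363)
center distance |VC| = r/sin(θ/2) = 17.238366/sin(43.2700°) = 25.149423
C = V + |VC|·bis = (5.6837,21.6626)
T_A = V + ((C−V)·d_A)·d_A = V + 18.3121·d_A = (0.3473,5.2710)
T_B = V + ((C−V)·d_B)·d_B = V + 18.3121·d_B = (-10.3560,27.9785)
sweep = 180° − θ = 93.4599°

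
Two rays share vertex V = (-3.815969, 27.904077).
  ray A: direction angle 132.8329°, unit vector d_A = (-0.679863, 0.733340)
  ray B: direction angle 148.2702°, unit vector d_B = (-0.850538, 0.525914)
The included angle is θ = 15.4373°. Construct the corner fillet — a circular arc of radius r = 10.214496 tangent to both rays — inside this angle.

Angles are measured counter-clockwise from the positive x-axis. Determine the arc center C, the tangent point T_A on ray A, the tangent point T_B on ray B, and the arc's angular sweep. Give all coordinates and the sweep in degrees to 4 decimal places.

center=(-62.5433,76.2265) T_A=(-55.0526,83.1710) T_B=(-67.9153,67.5387) sweep=164.5627

bisector direction at 140.5516° = (-0.772197,0.635384)
center distance |VC| = r/sin(θ/2) = 10.214496/sin(7.7187°) = 76.052351
C = V + |VC|·bis = (-62.5433,76.2265)
T_A = V + ((C−V)·d_A)·d_A = V + 75.3633·d_A = (-55.0526,83.1710)
T_B = V + ((C−V)·d_B)·d_B = V + 75.3633·d_B = (-67.9153,67.5387)
sweep = 180° − θ = 164.5627°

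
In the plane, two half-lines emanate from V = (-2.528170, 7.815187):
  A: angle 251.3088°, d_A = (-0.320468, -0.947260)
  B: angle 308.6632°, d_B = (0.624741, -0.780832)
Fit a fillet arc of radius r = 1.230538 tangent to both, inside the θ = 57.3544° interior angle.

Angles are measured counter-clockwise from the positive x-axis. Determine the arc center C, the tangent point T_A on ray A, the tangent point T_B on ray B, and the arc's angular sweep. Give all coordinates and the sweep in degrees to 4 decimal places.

bisector direction at 279.9860° = (0.173408,-0.984850)
center distance |VC| = r/sin(θ/2) = 1.230538/sin(28.6772°) = 2.564292
C = V + |VC|·bis = (-2.0835,5.2897)
T_A = V + ((C−V)·d_A)·d_A = V + 2.2497·d_A = (-3.2491,5.6841)
T_B = V + ((C−V)·d_B)·d_B = V + 2.2497·d_B = (-1.1227,6.0585)
sweep = 180° − θ = 122.6456°

center=(-2.0835,5.2897) T_A=(-3.2491,5.6841) T_B=(-1.1227,6.0585) sweep=122.6456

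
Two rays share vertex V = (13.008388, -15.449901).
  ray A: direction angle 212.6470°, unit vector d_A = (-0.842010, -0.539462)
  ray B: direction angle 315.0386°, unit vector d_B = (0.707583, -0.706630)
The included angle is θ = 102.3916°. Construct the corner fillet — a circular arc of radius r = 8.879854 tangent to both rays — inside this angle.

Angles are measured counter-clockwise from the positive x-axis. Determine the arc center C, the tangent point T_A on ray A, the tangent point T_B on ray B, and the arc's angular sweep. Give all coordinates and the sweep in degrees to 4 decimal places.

center=(11.7862,-26.7789) T_A=(6.9959,-19.3020) T_B=(18.0610,-20.4957) sweep=77.6084

bisector direction at 263.8428° = (-0.107257,-0.994231)
center distance |VC| = r/sin(θ/2) = 8.879854/sin(51.1958°) = 11.394771
C = V + |VC|·bis = (11.7862,-26.7789)
T_A = V + ((C−V)·d_A)·d_A = V + 7.1407·d_A = (6.9959,-19.3020)
T_B = V + ((C−V)·d_B)·d_B = V + 7.1407·d_B = (18.0610,-20.4957)
sweep = 180° − θ = 77.6084°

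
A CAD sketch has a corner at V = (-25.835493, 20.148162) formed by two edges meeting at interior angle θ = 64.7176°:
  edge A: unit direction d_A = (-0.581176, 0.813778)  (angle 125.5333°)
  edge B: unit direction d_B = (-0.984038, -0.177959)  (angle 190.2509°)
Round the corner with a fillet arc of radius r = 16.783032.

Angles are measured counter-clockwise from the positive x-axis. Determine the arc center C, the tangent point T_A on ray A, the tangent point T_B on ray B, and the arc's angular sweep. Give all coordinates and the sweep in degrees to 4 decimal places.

bisector direction at 157.8921° = (-0.926477,0.376352)
center distance |VC| = r/sin(θ/2) = 16.783032/sin(32.3588°) = 31.357287
C = V + |VC|·bis = (-54.8873,31.9495)
T_A = V + ((C−V)·d_A)·d_A = V + 26.4879·d_A = (-41.2296,41.7034)
T_B = V + ((C−V)·d_B)·d_B = V + 26.4879·d_B = (-51.9006,15.4344)
sweep = 180° − θ = 115.2824°

center=(-54.8873,31.9495) T_A=(-41.2296,41.7034) T_B=(-51.9006,15.4344) sweep=115.2824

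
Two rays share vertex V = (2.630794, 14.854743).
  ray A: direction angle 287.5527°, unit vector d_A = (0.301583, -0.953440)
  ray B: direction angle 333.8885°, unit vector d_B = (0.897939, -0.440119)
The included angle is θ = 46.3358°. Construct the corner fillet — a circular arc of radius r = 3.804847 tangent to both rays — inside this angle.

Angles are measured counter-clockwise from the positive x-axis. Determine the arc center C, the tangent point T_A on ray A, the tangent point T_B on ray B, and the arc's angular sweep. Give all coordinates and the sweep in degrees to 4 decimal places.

center=(8.9399,7.5251) T_A=(5.3122,6.3776) T_B=(10.6145,10.9416) sweep=133.6642

bisector direction at 310.7206° = (0.652371,-0.757900)
center distance |VC| = r/sin(θ/2) = 3.804847/sin(23.1679°) = 9.671039
C = V + |VC|·bis = (8.9399,7.5251)
T_A = V + ((C−V)·d_A)·d_A = V + 8.8911·d_A = (5.3122,6.3776)
T_B = V + ((C−V)·d_B)·d_B = V + 8.8911·d_B = (10.6145,10.9416)
sweep = 180° − θ = 133.6642°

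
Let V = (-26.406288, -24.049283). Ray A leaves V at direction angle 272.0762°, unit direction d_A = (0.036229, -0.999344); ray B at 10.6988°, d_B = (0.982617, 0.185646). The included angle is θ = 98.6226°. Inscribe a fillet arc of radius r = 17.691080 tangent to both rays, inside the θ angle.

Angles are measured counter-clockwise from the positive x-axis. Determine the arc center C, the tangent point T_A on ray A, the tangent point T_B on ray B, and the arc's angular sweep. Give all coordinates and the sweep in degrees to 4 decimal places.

center=(-8.1758,-38.6090) T_A=(-25.8552,-39.2500) T_B=(-11.4600,-21.2255) sweep=81.3774

bisector direction at 321.3875° = (0.781384,-0.624050)
center distance |VC| = r/sin(θ/2) = 17.691080/sin(49.3113°) = 23.331063
C = V + |VC|·bis = (-8.1758,-38.6090)
T_A = V + ((C−V)·d_A)·d_A = V + 15.2107·d_A = (-25.8552,-39.2500)
T_B = V + ((C−V)·d_B)·d_B = V + 15.2107·d_B = (-11.4600,-21.2255)
sweep = 180° − θ = 81.3774°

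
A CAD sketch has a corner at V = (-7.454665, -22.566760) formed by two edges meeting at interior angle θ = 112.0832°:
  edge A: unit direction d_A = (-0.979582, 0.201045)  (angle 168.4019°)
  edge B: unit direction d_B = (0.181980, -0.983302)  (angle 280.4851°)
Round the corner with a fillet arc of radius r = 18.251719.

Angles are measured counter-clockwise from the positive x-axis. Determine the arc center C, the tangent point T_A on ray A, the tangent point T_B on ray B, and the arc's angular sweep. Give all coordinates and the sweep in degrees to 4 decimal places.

center=(-23.1648,-37.9746) T_A=(-19.4954,-20.0956) T_B=(-5.2178,-34.6532) sweep=67.9168

bisector direction at 224.4435° = (-0.713941,-0.700206)
center distance |VC| = r/sin(θ/2) = 18.251719/sin(56.0416°) = 22.004780
C = V + |VC|·bis = (-23.1648,-37.9746)
T_A = V + ((C−V)·d_A)·d_A = V + 12.2917·d_A = (-19.4954,-20.0956)
T_B = V + ((C−V)·d_B)·d_B = V + 12.2917·d_B = (-5.2178,-34.6532)
sweep = 180° − θ = 67.9168°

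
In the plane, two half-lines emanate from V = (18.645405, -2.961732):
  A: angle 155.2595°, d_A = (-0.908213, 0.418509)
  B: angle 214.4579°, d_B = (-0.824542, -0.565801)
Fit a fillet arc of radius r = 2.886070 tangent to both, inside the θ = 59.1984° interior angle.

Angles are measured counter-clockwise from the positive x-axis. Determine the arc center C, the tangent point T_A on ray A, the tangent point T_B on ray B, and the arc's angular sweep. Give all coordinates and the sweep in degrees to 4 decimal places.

center=(12.8233,-3.4566) T_A=(14.0312,-0.8355) T_B=(14.4563,-5.8363) sweep=120.8016

bisector direction at 184.8587° = (-0.996407,-0.084699)
center distance |VC| = r/sin(θ/2) = 2.886070/sin(29.5992°) = 5.843078
C = V + |VC|·bis = (12.8233,-3.4566)
T_A = V + ((C−V)·d_A)·d_A = V + 5.0806·d_A = (14.0312,-0.8355)
T_B = V + ((C−V)·d_B)·d_B = V + 5.0806·d_B = (14.4563,-5.8363)
sweep = 180° − θ = 120.8016°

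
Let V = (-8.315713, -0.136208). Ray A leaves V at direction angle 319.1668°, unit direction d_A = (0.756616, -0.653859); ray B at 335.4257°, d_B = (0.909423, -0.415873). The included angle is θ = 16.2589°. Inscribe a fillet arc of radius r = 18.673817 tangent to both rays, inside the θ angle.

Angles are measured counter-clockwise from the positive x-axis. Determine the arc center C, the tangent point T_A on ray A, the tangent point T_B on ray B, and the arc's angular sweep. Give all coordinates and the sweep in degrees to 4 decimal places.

bisector direction at 327.2963° = (0.841475,-0.540295)
center distance |VC| = r/sin(θ/2) = 18.673817/sin(8.1295°) = 132.054351
C = V + |VC|·bis = (102.8048,-71.4846)
T_A = V + ((C−V)·d_A)·d_A = V + 130.7274·d_A = (90.5947,-85.6135)
T_B = V + ((C−V)·d_B)·d_B = V + 130.7274·d_B = (110.5707,-54.5022)
sweep = 180° − θ = 163.7411°

center=(102.8048,-71.4846) T_A=(90.5947,-85.6135) T_B=(110.5707,-54.5022) sweep=163.7411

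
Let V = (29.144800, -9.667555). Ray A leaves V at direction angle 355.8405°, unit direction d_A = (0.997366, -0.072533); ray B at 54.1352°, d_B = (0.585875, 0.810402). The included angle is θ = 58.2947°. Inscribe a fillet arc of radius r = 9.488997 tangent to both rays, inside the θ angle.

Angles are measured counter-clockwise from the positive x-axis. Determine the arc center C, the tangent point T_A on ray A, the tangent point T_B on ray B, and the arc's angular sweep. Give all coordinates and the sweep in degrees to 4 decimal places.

bisector direction at 24.9879° = (0.906397,0.422426)
center distance |VC| = r/sin(θ/2) = 9.488997/sin(29.1473°) = 19.482301
C = V + |VC|·bis = (46.8035,-1.4377)
T_A = V + ((C−V)·d_A)·d_A = V + 17.0153·d_A = (46.1152,-10.9017)
T_B = V + ((C−V)·d_B)·d_B = V + 17.0153·d_B = (39.1136,4.1216)
sweep = 180° − θ = 121.7053°

center=(46.8035,-1.4377) T_A=(46.1152,-10.9017) T_B=(39.1136,4.1216) sweep=121.7053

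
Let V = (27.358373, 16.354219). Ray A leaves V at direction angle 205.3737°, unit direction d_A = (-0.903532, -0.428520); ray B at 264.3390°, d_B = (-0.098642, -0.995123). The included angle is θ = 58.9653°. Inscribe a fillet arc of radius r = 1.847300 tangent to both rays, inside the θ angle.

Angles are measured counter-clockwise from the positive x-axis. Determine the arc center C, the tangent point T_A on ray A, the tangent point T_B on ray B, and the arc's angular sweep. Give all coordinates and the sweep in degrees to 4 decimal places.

bisector direction at 234.8564° = (-0.575628,-0.817711)
center distance |VC| = r/sin(θ/2) = 1.847300/sin(29.4826°) = 3.753454
C = V + |VC|·bis = (25.1978,13.2850)
T_A = V + ((C−V)·d_A)·d_A = V + 3.2674·d_A = (24.4062,14.9541)
T_B = V + ((C−V)·d_B)·d_B = V + 3.2674·d_B = (27.0361,13.1028)
sweep = 180° − θ = 121.0347°

center=(25.1978,13.2850) T_A=(24.4062,14.9541) T_B=(27.0361,13.1028) sweep=121.0347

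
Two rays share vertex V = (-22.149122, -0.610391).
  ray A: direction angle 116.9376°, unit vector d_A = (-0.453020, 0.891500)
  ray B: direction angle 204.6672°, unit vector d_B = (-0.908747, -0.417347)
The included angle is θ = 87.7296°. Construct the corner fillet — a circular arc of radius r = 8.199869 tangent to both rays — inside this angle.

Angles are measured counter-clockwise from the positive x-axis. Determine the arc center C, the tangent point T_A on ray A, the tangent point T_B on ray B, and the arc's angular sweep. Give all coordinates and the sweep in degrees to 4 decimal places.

bisector direction at 160.8024° = (-0.944390,0.328827)
center distance |VC| = r/sin(θ/2) = 8.199869/sin(43.8648°) = 11.833122
C = V + |VC|·bis = (-33.3242,3.2807)
T_A = V + ((C−V)·d_A)·d_A = V + 8.5314·d_A = (-26.0140,6.9954)
T_B = V + ((C−V)·d_B)·d_B = V + 8.5314·d_B = (-29.9020,-4.1709)
sweep = 180° − θ = 92.2704°

center=(-33.3242,3.2807) T_A=(-26.0140,6.9954) T_B=(-29.9020,-4.1709) sweep=92.2704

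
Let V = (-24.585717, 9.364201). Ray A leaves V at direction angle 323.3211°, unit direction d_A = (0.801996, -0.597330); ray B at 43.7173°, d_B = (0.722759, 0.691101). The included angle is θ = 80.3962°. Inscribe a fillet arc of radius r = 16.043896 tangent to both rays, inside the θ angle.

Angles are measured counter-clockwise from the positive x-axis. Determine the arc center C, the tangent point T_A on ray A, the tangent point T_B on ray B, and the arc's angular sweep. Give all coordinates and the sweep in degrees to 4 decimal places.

center=(0.2250,10.8900) T_A=(-9.3585,-1.9771) T_B=(-10.8629,22.4859) sweep=99.6038

bisector direction at 3.5192° = (0.998114,0.061383)
center distance |VC| = r/sin(θ/2) = 16.043896/sin(40.1981°) = 24.857595
C = V + |VC|·bis = (0.2250,10.8900)
T_A = V + ((C−V)·d_A)·d_A = V + 18.9867·d_A = (-9.3585,-1.9771)
T_B = V + ((C−V)·d_B)·d_B = V + 18.9867·d_B = (-10.8629,22.4859)
sweep = 180° − θ = 99.6038°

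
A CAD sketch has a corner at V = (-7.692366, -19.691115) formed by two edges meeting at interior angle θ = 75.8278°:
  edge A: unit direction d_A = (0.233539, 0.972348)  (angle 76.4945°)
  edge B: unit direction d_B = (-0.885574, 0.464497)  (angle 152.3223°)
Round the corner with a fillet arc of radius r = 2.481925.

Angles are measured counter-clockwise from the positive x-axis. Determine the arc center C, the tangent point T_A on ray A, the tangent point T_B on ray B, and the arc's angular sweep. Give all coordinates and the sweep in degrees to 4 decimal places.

bisector direction at 114.4084° = (-0.413238,0.910623)
center distance |VC| = r/sin(θ/2) = 2.481925/sin(37.9139°) = 4.039088
C = V + |VC|·bis = (-9.3615,-16.0130)
T_A = V + ((C−V)·d_A)·d_A = V + 3.1866·d_A = (-6.9482,-16.5927)
T_B = V + ((C−V)·d_B)·d_B = V + 3.1866·d_B = (-10.5143,-18.2110)
sweep = 180° − θ = 104.1722°

center=(-9.3615,-16.0130) T_A=(-6.9482,-16.5927) T_B=(-10.5143,-18.2110) sweep=104.1722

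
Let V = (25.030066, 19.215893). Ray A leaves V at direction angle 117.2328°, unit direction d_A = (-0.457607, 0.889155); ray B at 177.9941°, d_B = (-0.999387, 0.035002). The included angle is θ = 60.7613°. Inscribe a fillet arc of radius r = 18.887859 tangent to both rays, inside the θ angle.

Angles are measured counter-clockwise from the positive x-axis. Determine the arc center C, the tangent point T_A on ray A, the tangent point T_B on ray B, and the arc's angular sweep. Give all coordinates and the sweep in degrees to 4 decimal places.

center=(-6.5076,39.2199) T_A=(10.2867,47.8631) T_B=(-7.1687,20.3436) sweep=119.2387

bisector direction at 147.6134° = (-0.844454,0.535629)
center distance |VC| = r/sin(θ/2) = 18.887859/sin(30.3806°) = 37.346794
C = V + |VC|·bis = (-6.5076,39.2199)
T_A = V + ((C−V)·d_A)·d_A = V + 32.2185·d_A = (10.2867,47.8631)
T_B = V + ((C−V)·d_B)·d_B = V + 32.2185·d_B = (-7.1687,20.3436)
sweep = 180° − θ = 119.2387°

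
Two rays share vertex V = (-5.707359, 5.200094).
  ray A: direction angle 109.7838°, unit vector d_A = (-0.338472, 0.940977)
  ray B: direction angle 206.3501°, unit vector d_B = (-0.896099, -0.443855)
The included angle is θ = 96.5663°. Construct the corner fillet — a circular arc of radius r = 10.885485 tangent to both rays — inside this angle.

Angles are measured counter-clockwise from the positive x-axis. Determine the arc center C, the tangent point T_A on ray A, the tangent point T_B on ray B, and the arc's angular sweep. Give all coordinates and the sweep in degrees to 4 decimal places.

center=(-19.2350,10.6472) T_A=(-8.9920,14.3317) T_B=(-14.4034,0.8928) sweep=83.4337

bisector direction at 158.0669° = (-0.927621,0.373523)
center distance |VC| = r/sin(θ/2) = 10.885485/sin(48.2831°) = 14.583152
C = V + |VC|·bis = (-19.2350,10.6472)
T_A = V + ((C−V)·d_A)·d_A = V + 9.7044·d_A = (-8.9920,14.3317)
T_B = V + ((C−V)·d_B)·d_B = V + 9.7044·d_B = (-14.4034,0.8928)
sweep = 180° − θ = 83.4337°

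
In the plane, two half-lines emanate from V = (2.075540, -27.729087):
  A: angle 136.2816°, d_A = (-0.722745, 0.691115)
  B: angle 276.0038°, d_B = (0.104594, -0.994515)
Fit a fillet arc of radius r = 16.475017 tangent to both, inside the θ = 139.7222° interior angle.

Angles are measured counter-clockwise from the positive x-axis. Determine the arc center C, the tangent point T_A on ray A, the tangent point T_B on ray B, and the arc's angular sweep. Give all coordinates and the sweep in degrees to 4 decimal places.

bisector direction at 206.1427° = (-0.897699,-0.440608)
center distance |VC| = r/sin(θ/2) = 16.475017/sin(69.8611°) = 17.547882
C = V + |VC|·bis = (-13.6772,-35.4608)
T_A = V + ((C−V)·d_A)·d_A = V + 6.0417·d_A = (-2.2911,-23.5536)
T_B = V + ((C−V)·d_B)·d_B = V + 6.0417·d_B = (2.7075,-33.7376)
sweep = 180° − θ = 40.2778°

center=(-13.6772,-35.4608) T_A=(-2.2911,-23.5536) T_B=(2.7075,-33.7376) sweep=40.2778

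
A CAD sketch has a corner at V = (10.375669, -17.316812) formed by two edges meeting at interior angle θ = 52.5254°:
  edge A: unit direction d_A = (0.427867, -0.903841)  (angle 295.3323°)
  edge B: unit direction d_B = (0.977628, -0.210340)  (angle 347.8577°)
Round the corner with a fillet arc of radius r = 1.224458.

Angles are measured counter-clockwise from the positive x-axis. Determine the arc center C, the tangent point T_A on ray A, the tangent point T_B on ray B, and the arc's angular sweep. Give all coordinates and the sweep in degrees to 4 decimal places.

bisector direction at 321.5950° = (0.783639,-0.621216)
center distance |VC| = r/sin(θ/2) = 1.224458/sin(26.2627°) = 2.767215
C = V + |VC|·bis = (12.5442,-19.0359)
T_A = V + ((C−V)·d_A)·d_A = V + 2.4816·d_A = (11.4375,-19.5598)
T_B = V + ((C−V)·d_B)·d_B = V + 2.4816·d_B = (12.8017,-17.8388)
sweep = 180° − θ = 127.4746°

center=(12.5442,-19.0359) T_A=(11.4375,-19.5598) T_B=(12.8017,-17.8388) sweep=127.4746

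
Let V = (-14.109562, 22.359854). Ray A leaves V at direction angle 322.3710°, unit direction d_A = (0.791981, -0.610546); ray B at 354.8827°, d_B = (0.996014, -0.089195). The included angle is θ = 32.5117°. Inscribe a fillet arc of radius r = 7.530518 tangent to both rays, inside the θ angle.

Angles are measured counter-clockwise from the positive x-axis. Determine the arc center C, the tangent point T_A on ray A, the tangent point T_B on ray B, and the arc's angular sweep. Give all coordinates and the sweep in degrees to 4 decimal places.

bisector direction at 338.6268° = (0.931227,-0.364440)
center distance |VC| = r/sin(θ/2) = 7.530518/sin(16.2558°) = 26.901717
C = V + |VC|·bis = (10.9420,12.5558)
T_A = V + ((C−V)·d_A)·d_A = V + 25.8262·d_A = (6.3443,6.5918)
T_B = V + ((C−V)·d_B)·d_B = V + 25.8262·d_B = (11.6137,20.0563)
sweep = 180° − θ = 147.4883°

center=(10.9420,12.5558) T_A=(6.3443,6.5918) T_B=(11.6137,20.0563) sweep=147.4883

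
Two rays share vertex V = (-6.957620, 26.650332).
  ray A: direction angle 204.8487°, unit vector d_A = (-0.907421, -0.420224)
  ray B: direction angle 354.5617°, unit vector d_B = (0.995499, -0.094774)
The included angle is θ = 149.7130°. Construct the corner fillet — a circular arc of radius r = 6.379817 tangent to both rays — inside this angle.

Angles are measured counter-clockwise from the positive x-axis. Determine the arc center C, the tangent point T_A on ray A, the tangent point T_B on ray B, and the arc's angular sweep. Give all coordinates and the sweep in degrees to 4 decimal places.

center=(-5.8434,20.1356) T_A=(-8.5244,25.9248) T_B=(-5.2388,26.4867) sweep=30.2870

bisector direction at 279.7052° = (0.168579,-0.985688)
center distance |VC| = r/sin(θ/2) = 6.379817/sin(74.8565°) = 6.609329
C = V + |VC|·bis = (-5.8434,20.1356)
T_A = V + ((C−V)·d_A)·d_A = V + 1.7266·d_A = (-8.5244,25.9248)
T_B = V + ((C−V)·d_B)·d_B = V + 1.7266·d_B = (-5.2388,26.4867)
sweep = 180° − θ = 30.2870°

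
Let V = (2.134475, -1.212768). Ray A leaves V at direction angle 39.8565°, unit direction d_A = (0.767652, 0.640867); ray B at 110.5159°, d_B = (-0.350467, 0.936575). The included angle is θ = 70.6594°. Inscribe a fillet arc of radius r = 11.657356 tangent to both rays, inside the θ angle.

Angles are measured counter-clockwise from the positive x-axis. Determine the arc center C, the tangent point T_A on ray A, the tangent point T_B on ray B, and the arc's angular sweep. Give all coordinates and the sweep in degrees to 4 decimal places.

bisector direction at 75.1862° = (0.255679,0.966762)
center distance |VC| = r/sin(θ/2) = 11.657356/sin(35.3297°) = 20.158650
C = V + |VC|·bis = (7.2886,18.2758)
T_A = V + ((C−V)·d_A)·d_A = V + 16.4462·d_A = (14.7594,9.3271)
T_B = V + ((C−V)·d_B)·d_B = V + 16.4462·d_B = (-3.6294,14.1903)
sweep = 180° − θ = 109.3406°

center=(7.2886,18.2758) T_A=(14.7594,9.3271) T_B=(-3.6294,14.1903) sweep=109.3406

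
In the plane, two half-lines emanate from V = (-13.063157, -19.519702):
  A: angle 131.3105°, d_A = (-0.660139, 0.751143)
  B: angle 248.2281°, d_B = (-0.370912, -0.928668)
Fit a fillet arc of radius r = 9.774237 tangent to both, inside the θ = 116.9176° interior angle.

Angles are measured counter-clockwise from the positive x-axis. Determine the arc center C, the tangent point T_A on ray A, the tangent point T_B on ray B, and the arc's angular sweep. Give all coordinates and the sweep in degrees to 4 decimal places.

center=(-24.3654,-21.4657) T_A=(-17.0236,-15.0133) T_B=(-15.2884,-25.0911) sweep=63.0824

bisector direction at 189.7693° = (-0.985499,-0.169681)
center distance |VC| = r/sin(θ/2) = 9.774237/sin(58.4588°) = 11.468552
C = V + |VC|·bis = (-24.3654,-21.4657)
T_A = V + ((C−V)·d_A)·d_A = V + 5.9993·d_A = (-17.0236,-15.0133)
T_B = V + ((C−V)·d_B)·d_B = V + 5.9993·d_B = (-15.2884,-25.0911)
sweep = 180° − θ = 63.0824°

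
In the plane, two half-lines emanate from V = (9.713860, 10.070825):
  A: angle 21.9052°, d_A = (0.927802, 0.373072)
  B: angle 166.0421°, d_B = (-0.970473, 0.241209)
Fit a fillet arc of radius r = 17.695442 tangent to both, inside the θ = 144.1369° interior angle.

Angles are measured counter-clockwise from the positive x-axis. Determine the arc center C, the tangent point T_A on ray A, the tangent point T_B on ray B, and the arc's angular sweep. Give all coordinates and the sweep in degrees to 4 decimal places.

bisector direction at 93.9737° = (-0.069298,0.997596)
center distance |VC| = r/sin(θ/2) = 17.695442/sin(72.0684°) = 18.598882
C = V + |VC|·bis = (8.4250,28.6250)
T_A = V + ((C−V)·d_A)·d_A = V + 5.7262·d_A = (15.0267,12.2071)
T_B = V + ((C−V)·d_B)·d_B = V + 5.7262·d_B = (4.1567,11.4520)
sweep = 180° − θ = 35.8631°

center=(8.4250,28.6250) T_A=(15.0267,12.2071) T_B=(4.1567,11.4520) sweep=35.8631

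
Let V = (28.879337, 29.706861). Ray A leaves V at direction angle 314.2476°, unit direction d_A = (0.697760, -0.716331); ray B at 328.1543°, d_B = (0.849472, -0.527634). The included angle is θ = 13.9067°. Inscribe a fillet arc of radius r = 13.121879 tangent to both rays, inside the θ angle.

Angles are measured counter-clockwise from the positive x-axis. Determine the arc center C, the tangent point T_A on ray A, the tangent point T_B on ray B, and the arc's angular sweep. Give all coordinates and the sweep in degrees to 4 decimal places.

center=(113.3533,-38.2096) T_A=(103.9537,-47.3656) T_B=(120.2768,-27.0630) sweep=166.0933

bisector direction at 321.2009° = (0.779348,-0.626591)
center distance |VC| = r/sin(θ/2) = 13.121879/sin(6.9534°) = 108.390480
C = V + |VC|·bis = (113.3533,-38.2096)
T_A = V + ((C−V)·d_A)·d_A = V + 107.5933·d_A = (103.9537,-47.3656)
T_B = V + ((C−V)·d_B)·d_B = V + 107.5933·d_B = (120.2768,-27.0630)
sweep = 180° − θ = 166.0933°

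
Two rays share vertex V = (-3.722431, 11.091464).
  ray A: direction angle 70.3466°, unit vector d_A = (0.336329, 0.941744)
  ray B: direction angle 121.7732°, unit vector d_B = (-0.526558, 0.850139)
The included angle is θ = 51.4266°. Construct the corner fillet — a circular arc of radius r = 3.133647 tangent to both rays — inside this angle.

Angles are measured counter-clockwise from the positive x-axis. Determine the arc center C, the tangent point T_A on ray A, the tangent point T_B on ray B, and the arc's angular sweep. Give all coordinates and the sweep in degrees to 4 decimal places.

center=(-4.4849,18.2737) T_A=(-1.5338,17.2197) T_B=(-7.1489,16.6236) sweep=128.5734

bisector direction at 96.0599° = (-0.105568,0.994412)
center distance |VC| = r/sin(θ/2) = 3.133647/sin(25.7133°) = 7.222578
C = V + |VC|·bis = (-4.4849,18.2737)
T_A = V + ((C−V)·d_A)·d_A = V + 6.5074·d_A = (-1.5338,17.2197)
T_B = V + ((C−V)·d_B)·d_B = V + 6.5074·d_B = (-7.1489,16.6236)
sweep = 180° − θ = 128.5734°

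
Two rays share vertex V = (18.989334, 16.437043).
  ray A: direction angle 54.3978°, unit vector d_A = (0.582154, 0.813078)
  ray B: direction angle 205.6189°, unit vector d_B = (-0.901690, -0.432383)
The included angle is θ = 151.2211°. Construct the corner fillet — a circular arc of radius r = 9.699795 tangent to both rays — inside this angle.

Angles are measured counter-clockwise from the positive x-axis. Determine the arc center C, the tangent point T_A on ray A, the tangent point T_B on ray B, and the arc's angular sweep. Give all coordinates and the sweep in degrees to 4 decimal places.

center=(12.5514,24.1072) T_A=(20.4381,18.4605) T_B=(16.7454,15.3610) sweep=28.7789

bisector direction at 130.0084° = (-0.642899,0.765951)
center distance |VC| = r/sin(θ/2) = 9.699795/sin(75.6106°) = 10.013943
C = V + |VC|·bis = (12.5514,24.1072)
T_A = V + ((C−V)·d_A)·d_A = V + 2.4886·d_A = (20.4381,18.4605)
T_B = V + ((C−V)·d_B)·d_B = V + 2.4886·d_B = (16.7454,15.3610)
sweep = 180° − θ = 28.7789°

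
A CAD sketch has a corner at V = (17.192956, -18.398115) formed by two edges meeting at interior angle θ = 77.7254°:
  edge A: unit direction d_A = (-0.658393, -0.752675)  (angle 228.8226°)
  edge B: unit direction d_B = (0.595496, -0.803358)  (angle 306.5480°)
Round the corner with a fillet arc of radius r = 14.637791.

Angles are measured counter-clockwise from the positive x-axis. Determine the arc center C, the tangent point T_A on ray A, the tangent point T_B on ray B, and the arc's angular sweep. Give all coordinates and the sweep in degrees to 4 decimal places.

bisector direction at 267.6853° = (-0.040388,-0.999184)
center distance |VC| = r/sin(θ/2) = 14.637791/sin(38.8627°) = 23.328782
C = V + |VC|·bis = (16.2507,-41.7079)
T_A = V + ((C−V)·d_A)·d_A = V + 18.1650·d_A = (5.2333,-32.0704)
T_B = V + ((C−V)·d_B)·d_B = V + 18.1650·d_B = (28.0101,-32.9911)
sweep = 180° − θ = 102.2746°

center=(16.2507,-41.7079) T_A=(5.2333,-32.0704) T_B=(28.0101,-32.9911) sweep=102.2746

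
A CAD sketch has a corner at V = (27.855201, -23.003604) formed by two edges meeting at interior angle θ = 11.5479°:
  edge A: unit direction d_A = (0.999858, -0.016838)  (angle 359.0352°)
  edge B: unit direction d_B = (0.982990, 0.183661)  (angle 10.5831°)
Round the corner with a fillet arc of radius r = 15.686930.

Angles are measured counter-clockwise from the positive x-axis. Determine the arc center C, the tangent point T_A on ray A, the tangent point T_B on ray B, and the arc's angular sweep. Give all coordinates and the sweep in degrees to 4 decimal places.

center=(183.2338,-9.9311) T_A=(182.9697,-25.6158) T_B=(180.3527,5.4890) sweep=168.4521

bisector direction at 4.8091° = (0.996479,0.083837)
center distance |VC| = r/sin(θ/2) = 15.686930/sin(5.7740°) = 155.927566
C = V + |VC|·bis = (183.2338,-9.9311)
T_A = V + ((C−V)·d_A)·d_A = V + 155.1365·d_A = (182.9697,-25.6158)
T_B = V + ((C−V)·d_B)·d_B = V + 155.1365·d_B = (180.3527,5.4890)
sweep = 180° − θ = 168.4521°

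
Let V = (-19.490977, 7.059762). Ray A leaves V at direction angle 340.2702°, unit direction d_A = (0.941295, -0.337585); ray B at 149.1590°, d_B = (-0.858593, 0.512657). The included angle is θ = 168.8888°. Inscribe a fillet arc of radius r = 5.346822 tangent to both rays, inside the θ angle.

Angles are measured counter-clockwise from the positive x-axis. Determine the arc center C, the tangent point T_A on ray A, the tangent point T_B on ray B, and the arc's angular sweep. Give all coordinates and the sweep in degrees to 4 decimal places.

bisector direction at 64.7146° = (0.427127,0.904191)
center distance |VC| = r/sin(θ/2) = 5.346822/sin(84.4444°) = 5.372056
C = V + |VC|·bis = (-17.1964,11.9171)
T_A = V + ((C−V)·d_A)·d_A = V + 0.5201·d_A = (-19.0014,6.8842)
T_B = V + ((C−V)·d_B)·d_B = V + 0.5201·d_B = (-19.9375,7.3264)
sweep = 180° − θ = 11.1112°

center=(-17.1964,11.9171) T_A=(-19.0014,6.8842) T_B=(-19.9375,7.3264) sweep=11.1112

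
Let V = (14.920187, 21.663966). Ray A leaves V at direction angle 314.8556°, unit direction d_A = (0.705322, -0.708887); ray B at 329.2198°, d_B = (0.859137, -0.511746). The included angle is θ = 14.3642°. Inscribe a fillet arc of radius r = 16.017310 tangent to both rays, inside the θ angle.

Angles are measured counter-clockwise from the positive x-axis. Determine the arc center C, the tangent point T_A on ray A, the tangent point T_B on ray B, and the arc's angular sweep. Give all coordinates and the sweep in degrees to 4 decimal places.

bisector direction at 322.0377° = (0.788416,-0.615143)
center distance |VC| = r/sin(θ/2) = 16.017310/sin(7.1821°) = 128.114623
C = V + |VC|·bis = (115.9278,-57.1448)
T_A = V + ((C−V)·d_A)·d_A = V + 127.1094·d_A = (104.5733,-68.4422)
T_B = V + ((C−V)·d_B)·d_B = V + 127.1094·d_B = (124.1246,-43.3838)
sweep = 180° − θ = 165.6358°

center=(115.9278,-57.1448) T_A=(104.5733,-68.4422) T_B=(124.1246,-43.3838) sweep=165.6358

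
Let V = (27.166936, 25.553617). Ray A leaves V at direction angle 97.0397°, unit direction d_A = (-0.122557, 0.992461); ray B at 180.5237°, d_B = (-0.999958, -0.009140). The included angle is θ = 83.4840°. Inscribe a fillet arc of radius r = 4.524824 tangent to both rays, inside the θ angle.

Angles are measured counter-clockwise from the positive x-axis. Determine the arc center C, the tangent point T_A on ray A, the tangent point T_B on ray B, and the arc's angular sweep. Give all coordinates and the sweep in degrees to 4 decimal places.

bisector direction at 138.7817° = (-0.752204,0.658930)
center distance |VC| = r/sin(θ/2) = 4.524824/sin(41.7420°) = 6.796301
C = V + |VC|·bis = (22.0547,30.0319)
T_A = V + ((C−V)·d_A)·d_A = V + 5.0711·d_A = (26.5454,30.5865)
T_B = V + ((C−V)·d_B)·d_B = V + 5.0711·d_B = (22.0961,25.5073)
sweep = 180° − θ = 96.5160°

center=(22.0547,30.0319) T_A=(26.5454,30.5865) T_B=(22.0961,25.5073) sweep=96.5160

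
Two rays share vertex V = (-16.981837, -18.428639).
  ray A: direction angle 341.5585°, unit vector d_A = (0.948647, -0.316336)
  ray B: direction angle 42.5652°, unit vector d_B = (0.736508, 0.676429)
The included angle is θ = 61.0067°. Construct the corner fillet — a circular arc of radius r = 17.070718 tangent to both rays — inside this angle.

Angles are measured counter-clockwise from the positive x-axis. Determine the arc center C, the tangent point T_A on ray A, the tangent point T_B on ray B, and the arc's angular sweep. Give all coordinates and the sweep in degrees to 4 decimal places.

bisector direction at 12.0618° = (0.977923,0.208967)
center distance |VC| = r/sin(θ/2) = 17.070718/sin(30.5034°) = 33.631002
C = V + |VC|·bis = (15.9067,-11.4009)
T_A = V + ((C−V)·d_A)·d_A = V + 28.9765·d_A = (10.5066,-27.5949)
T_B = V + ((C−V)·d_B)·d_B = V + 28.9765·d_B = (4.3596,1.1719)
sweep = 180° − θ = 118.9933°

center=(15.9067,-11.4009) T_A=(10.5066,-27.5949) T_B=(4.3596,1.1719) sweep=118.9933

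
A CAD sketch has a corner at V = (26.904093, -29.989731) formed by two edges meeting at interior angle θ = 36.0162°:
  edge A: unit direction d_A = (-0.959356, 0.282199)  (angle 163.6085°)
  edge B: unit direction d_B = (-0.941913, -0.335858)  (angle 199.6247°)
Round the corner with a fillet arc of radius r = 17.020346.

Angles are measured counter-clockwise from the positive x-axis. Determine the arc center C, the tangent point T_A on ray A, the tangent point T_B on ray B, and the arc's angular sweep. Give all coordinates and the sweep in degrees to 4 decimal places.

bisector direction at 181.6166° = (-0.999602,-0.028211)
center distance |VC| = r/sin(θ/2) = 17.020346/sin(18.0081°) = 55.055043
C = V + |VC|·bis = (-28.1290,-31.5429)
T_A = V + ((C−V)·d_A)·d_A = V + 52.3581·d_A = (-23.3259,-15.2143)
T_B = V + ((C−V)·d_B)·d_B = V + 52.3581·d_B = (-22.4126,-47.5746)
sweep = 180° − θ = 143.9838°

center=(-28.1290,-31.5429) T_A=(-23.3259,-15.2143) T_B=(-22.4126,-47.5746) sweep=143.9838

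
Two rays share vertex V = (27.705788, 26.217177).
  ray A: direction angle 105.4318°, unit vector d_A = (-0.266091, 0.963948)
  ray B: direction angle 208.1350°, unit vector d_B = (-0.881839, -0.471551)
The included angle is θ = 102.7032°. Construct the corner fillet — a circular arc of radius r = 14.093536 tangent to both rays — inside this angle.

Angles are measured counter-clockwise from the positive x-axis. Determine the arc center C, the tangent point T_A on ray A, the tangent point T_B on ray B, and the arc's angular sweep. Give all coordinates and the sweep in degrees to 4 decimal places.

bisector direction at 156.7834° = (-0.919021,0.394208)
center distance |VC| = r/sin(θ/2) = 14.093536/sin(51.3516°) = 18.045658
C = V + |VC|·bis = (11.1214,33.3309)
T_A = V + ((C−V)·d_A)·d_A = V + 11.2702·d_A = (24.7069,37.0811)
T_B = V + ((C−V)·d_B)·d_B = V + 11.2702·d_B = (17.7673,20.9027)
sweep = 180° − θ = 77.2968°

center=(11.1214,33.3309) T_A=(24.7069,37.0811) T_B=(17.7673,20.9027) sweep=77.2968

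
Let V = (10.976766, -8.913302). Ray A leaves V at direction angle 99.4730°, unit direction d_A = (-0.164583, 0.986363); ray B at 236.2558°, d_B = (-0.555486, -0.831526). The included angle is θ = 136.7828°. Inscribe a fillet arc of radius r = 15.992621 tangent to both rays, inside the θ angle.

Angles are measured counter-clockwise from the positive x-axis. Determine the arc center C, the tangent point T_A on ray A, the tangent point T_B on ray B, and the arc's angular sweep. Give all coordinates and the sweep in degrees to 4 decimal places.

bisector direction at 167.8644° = (-0.977653,0.210226)
center distance |VC| = r/sin(θ/2) = 15.992621/sin(68.3914°) = 17.201523
C = V + |VC|·bis = (-5.8404,-5.2971)
T_A = V + ((C−V)·d_A)·d_A = V + 6.3347·d_A = (9.9342,-2.6650)
T_B = V + ((C−V)·d_B)·d_B = V + 6.3347·d_B = (7.4579,-14.1808)
sweep = 180° − θ = 43.2172°

center=(-5.8404,-5.2971) T_A=(9.9342,-2.6650) T_B=(7.4579,-14.1808) sweep=43.2172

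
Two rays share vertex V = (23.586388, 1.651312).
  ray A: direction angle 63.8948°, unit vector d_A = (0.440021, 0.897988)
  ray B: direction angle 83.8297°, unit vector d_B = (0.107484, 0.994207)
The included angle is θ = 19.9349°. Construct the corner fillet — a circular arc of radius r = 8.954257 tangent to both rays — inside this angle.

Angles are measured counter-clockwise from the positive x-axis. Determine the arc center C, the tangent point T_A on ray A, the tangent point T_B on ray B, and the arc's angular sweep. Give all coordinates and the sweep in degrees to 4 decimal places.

bisector direction at 73.8622° = (0.277948,0.960596)
center distance |VC| = r/sin(θ/2) = 8.954257/sin(9.9674°) = 51.732194
C = V + |VC|·bis = (37.9652,51.3451)
T_A = V + ((C−V)·d_A)·d_A = V + 50.9514·d_A = (46.0060,47.4050)
T_B = V + ((C−V)·d_B)·d_B = V + 50.9514·d_B = (29.0628,52.3075)
sweep = 180° − θ = 160.0651°

center=(37.9652,51.3451) T_A=(46.0060,47.4050) T_B=(29.0628,52.3075) sweep=160.0651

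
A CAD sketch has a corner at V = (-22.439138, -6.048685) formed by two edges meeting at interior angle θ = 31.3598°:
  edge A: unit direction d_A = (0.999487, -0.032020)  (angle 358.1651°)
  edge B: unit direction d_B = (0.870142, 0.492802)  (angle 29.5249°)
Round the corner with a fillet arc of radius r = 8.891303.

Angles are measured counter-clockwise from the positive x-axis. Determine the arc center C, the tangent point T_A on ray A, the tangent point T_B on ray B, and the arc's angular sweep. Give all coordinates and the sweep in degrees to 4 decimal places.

bisector direction at 13.8450° = (0.970947,0.239296)
center distance |VC| = r/sin(θ/2) = 8.891303/sin(15.6799°) = 32.898742
C = V + |VC|·bis = (9.5038,1.8239)
T_A = V + ((C−V)·d_A)·d_A = V + 31.6745·d_A = (9.2191,-7.0629)
T_B = V + ((C−V)·d_B)·d_B = V + 31.6745·d_B = (5.1221,9.5605)
sweep = 180° − θ = 148.6402°

center=(9.5038,1.8239) T_A=(9.2191,-7.0629) T_B=(5.1221,9.5605) sweep=148.6402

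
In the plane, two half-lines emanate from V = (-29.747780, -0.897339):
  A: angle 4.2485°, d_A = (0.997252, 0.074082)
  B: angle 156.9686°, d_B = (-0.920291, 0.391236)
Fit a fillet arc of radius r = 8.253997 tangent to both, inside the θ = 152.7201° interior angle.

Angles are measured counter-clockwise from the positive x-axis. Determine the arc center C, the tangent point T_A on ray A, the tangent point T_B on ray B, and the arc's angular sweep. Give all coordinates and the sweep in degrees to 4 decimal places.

bisector direction at 80.6086° = (0.163179,0.986597)
center distance |VC| = r/sin(θ/2) = 8.253997/sin(76.3601°) = 8.493542
C = V + |VC|·bis = (-28.3618,7.4824)
T_A = V + ((C−V)·d_A)·d_A = V + 2.0029·d_A = (-27.7503,-0.7490)
T_B = V + ((C−V)·d_B)·d_B = V + 2.0029·d_B = (-31.5911,-0.1137)
sweep = 180° − θ = 27.2799°

center=(-28.3618,7.4824) T_A=(-27.7503,-0.7490) T_B=(-31.5911,-0.1137) sweep=27.2799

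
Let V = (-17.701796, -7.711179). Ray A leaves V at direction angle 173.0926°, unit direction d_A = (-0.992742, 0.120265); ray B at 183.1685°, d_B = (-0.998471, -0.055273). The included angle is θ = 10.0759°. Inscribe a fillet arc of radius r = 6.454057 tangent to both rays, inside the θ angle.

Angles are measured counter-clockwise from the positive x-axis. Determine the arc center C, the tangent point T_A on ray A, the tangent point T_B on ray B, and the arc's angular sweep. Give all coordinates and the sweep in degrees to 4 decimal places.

center=(-91.1583,-5.3136) T_A=(-90.3821,1.0936) T_B=(-90.8015,-11.7578) sweep=169.9241

bisector direction at 178.1305° = (-0.999468,0.032622)
center distance |VC| = r/sin(θ/2) = 6.454057/sin(5.0380°) = 73.495601
C = V + |VC|·bis = (-91.1583,-5.3136)
T_A = V + ((C−V)·d_A)·d_A = V + 73.2117·d_A = (-90.3821,1.0936)
T_B = V + ((C−V)·d_B)·d_B = V + 73.2117·d_B = (-90.8015,-11.7578)
sweep = 180° − θ = 169.9241°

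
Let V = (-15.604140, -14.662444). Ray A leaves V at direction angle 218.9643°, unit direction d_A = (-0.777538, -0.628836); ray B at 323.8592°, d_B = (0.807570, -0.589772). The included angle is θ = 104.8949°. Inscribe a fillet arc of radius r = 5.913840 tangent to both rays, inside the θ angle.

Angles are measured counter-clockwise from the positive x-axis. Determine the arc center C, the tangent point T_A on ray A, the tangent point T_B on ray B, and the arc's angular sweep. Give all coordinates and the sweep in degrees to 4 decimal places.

center=(-15.4204,-22.1197) T_A=(-19.1392,-17.5214) T_B=(-11.9325,-17.3438) sweep=75.1051

bisector direction at 271.4117° = (0.024637,-0.999696)
center distance |VC| = r/sin(θ/2) = 5.913840/sin(52.4475°) = 7.459485
C = V + |VC|·bis = (-15.4204,-22.1197)
T_A = V + ((C−V)·d_A)·d_A = V + 4.5465·d_A = (-19.1392,-17.5214)
T_B = V + ((C−V)·d_B)·d_B = V + 4.5465·d_B = (-11.9325,-17.3438)
sweep = 180° − θ = 75.1051°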